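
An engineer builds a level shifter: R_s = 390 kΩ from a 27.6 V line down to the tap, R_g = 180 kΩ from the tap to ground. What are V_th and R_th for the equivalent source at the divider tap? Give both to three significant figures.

V_th = 8.72 V, R_th = 123 kΩ

V_th is the open-circuit tap voltage: 27.6 × 180/(390 + 180) = 8.72 V.
With the supply zeroed, R_s and R_g appear in parallel from the tap: R_th = R_s‖R_g = (390 × 180)/570.0 = 123 kΩ.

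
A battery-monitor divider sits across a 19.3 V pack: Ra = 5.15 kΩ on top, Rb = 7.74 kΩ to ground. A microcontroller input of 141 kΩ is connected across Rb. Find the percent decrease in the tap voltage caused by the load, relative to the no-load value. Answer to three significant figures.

2.15 %

The divider's output (Thévenin) resistance is Ra‖Rb = 3.092 kΩ.
Fractional drop under load = R_th/(R_th + R_L) = 3.092 / (3.092 + 141) = 0.02146.
So the output falls by 2.15 %.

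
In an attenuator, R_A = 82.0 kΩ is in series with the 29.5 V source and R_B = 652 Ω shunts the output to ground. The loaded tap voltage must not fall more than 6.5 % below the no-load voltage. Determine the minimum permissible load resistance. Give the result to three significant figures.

Output resistance R_th = R_A‖R_B = (82000 × 652)/82650 = 646.9 Ω.
The fractional drop is R_th/(R_th + R_L); requiring this ≤ 0.0650 gives R_L ≥ R_th(1/0.0650 − 1) = 646.9 × 14.38 = 9.30 kΩ.

R_L(min) ≈ 9.30 kΩ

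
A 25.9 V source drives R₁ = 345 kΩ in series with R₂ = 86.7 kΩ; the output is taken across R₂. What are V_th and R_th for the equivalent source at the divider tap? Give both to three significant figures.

V_th is the open-circuit tap voltage: 25.9 × 86.7/(345 + 86.7) = 5.20 V.
With the supply zeroed, R₁ and R₂ appear in parallel from the tap: R_th = R₁‖R₂ = (345 × 86.7)/431.7 = 69.3 kΩ.

V_th = 5.20 V, R_th = 69.3 kΩ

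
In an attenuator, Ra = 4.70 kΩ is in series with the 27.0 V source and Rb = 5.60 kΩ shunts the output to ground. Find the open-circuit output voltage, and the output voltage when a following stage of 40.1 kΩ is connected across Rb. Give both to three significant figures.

Unloaded: 14.7 V; loaded: 13.8 V

Open-circuit: V = 27.0 × 5.60/(4.70 + 5.60) = 14.7 V.
With the load, Rb becomes Rb‖R_L = 4.914 kΩ, so V = 27.0 × 4.914/9.614 = 13.8 V.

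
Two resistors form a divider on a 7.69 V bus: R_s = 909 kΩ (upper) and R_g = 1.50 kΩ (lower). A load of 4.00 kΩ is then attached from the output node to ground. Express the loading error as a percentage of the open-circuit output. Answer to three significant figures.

27.2 %

Unloaded V = 7.69 × 1.50/910.5 = 0.01267 V.
Loaded: R_g‖R_L = 1.091 kΩ, giving V = 7.69 × 1.091/910.1 = 0.009218 V.
Drop = (0.01267 − 0.009218) / 0.01267 = 27.2 %.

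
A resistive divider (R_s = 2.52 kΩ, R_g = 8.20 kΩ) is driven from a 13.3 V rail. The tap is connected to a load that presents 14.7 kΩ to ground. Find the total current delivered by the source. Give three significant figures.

I ≈ 1.71 mA

R_g‖R_L = 5.264 kΩ, so the source sees R_s + R_g‖R_L = 7.784 kΩ.
I = 13.3 V / 7.784 kΩ = 1.71 mA.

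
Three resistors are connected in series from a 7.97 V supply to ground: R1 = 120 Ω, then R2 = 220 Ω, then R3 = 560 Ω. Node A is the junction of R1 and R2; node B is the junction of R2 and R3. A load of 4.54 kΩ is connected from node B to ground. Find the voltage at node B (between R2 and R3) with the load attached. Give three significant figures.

V ≈ 4.74 V

At node B, R3 is in parallel with the load: R3‖R_L = 498.5 Ω.
Below node A the resistance is R2 + (R3‖R_L) = 718.5 Ω, so V_A = 7.97 × 718.5/838.5 = 6.829 V.
Then V_B = V_A × (R3‖R_L)/(R2 + R3‖R_L) = 6.829 × 498.5/718.5 = 4.74 V.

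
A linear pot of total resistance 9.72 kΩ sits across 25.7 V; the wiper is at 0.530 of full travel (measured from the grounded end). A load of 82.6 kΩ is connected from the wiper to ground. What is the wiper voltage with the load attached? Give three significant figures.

V ≈ 13.2 V

The wiper splits the pot into (1−α)R = 4.568 kΩ above and αR = 5.152 kΩ below.
Lower section ‖ load = 4.849 kΩ.
V_wiper = 25.7 × 4.849/(4.568 + 4.849) = 13.2 V.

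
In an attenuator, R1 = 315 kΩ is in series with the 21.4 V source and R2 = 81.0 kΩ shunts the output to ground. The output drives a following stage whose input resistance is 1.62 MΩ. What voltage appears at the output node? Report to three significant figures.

The load sits in parallel with R2: R2‖R_L = (81.0 × 1620) / (81.0 + 1620) = 77.14 kΩ.
V_out = 21.4 × 77.14 / (315 + 77.14) = 21.4 × 77.14/392.1 = 4.21 V.
(Unloaded it would have been 4.38 V.)

V_out ≈ 4.21 V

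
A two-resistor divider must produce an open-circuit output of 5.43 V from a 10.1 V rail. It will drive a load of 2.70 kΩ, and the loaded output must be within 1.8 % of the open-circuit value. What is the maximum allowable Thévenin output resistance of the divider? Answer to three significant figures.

Loading drop = R_th/(R_th + R_L) ≤ 0.0180, so R_th ≤ R_L · ε/(1−ε) = 2.70 kΩ × 0.0180/0.9820 = 49.5 Ω.
(Any R1, R2 with R2/(R1+R2) = 0.538 and R1‖R2 ≤ 49.5 Ω will meet the spec.)

R_th ≤ 49.5 Ω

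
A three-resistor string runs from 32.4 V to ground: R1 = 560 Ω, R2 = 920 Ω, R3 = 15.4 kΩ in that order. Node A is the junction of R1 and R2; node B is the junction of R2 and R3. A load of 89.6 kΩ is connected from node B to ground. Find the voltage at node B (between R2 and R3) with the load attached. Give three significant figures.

V ≈ 29.1 V

At node B, R3 is in parallel with the load: R3‖R_L = 13140 Ω.
Below node A the resistance is R2 + (R3‖R_L) = 14060 Ω, so V_A = 32.4 × 14060/14620 = 31.16 V.
Then V_B = V_A × (R3‖R_L)/(R2 + R3‖R_L) = 31.16 × 13140/14060 = 29.1 V.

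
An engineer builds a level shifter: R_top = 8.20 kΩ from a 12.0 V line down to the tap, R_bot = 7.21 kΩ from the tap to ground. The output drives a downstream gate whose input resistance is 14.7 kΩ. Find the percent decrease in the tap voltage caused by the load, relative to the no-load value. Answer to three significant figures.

20.7 %

The divider's output (Thévenin) resistance is R_top‖R_bot = 3.837 kΩ.
Fractional drop under load = R_th/(R_th + R_L) = 3.837 / (3.837 + 14.7) = 0.2070.
So the output falls by 20.7 %.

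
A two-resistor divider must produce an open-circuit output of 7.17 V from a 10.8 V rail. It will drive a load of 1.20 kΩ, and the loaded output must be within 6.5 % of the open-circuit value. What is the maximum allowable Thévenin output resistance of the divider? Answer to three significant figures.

R_th ≤ 83.4 Ω

Loading drop = R_th/(R_th + R_L) ≤ 0.0650, so R_th ≤ R_L · ε/(1−ε) = 1.20 kΩ × 0.0650/0.9350 = 83.4 Ω.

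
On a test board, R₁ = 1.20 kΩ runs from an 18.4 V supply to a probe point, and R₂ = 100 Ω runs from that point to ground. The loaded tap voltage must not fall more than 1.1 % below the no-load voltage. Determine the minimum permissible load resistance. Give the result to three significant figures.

R_L(min) ≈ 8.30 kΩ

Output resistance R_th = R₁‖R₂ = (1200 × 100)/1300 = 92.31 Ω.
The fractional drop is R_th/(R_th + R_L); requiring this ≤ 0.0110 gives R_L ≥ R_th(1/0.0110 − 1) = 92.31 × 89.91 = 8.30 kΩ.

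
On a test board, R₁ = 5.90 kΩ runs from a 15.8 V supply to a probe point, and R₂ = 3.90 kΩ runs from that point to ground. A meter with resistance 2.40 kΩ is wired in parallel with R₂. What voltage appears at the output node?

V_out ≈ 3.18 V

The load sits in parallel with R₂: R₂‖R_L = (3.90 × 2.40) / (3.90 + 2.40) = 1.486 kΩ.
V_out = 15.8 × 1.486 / (5.90 + 1.486) = 15.8 × 1.486/7.386 = 3.18 V.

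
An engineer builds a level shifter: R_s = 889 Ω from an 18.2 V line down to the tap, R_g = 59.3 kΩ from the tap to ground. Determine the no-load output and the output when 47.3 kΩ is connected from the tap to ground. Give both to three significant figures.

Unloaded: 17.9 V; loaded: 17.6 V

Open-circuit: V = 18.2 × 59300/(889 + 59300) = 17.9 V.
With the load, R_g becomes R_g‖R_L = 26310 Ω, so V = 18.2 × 26310/27200 = 17.6 V.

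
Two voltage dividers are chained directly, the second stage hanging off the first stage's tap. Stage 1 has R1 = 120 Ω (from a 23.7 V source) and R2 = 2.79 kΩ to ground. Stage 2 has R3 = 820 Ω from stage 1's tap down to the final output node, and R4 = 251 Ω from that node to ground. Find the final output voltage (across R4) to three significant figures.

Stage 2 presents R3+R4 = 1071 Ω as a load on stage 1's tap.
Stage 1's lower leg becomes R2‖(R3+R4) = 773.9 Ω, so V_mid = 23.7 × 773.9/893.9 = 20.52 V.
Stage 2 is itself unloaded: V_out = V_mid × R4/(R3+R4) = 20.52 × 251/1071 = 4.81 V.

V_out ≈ 4.81 V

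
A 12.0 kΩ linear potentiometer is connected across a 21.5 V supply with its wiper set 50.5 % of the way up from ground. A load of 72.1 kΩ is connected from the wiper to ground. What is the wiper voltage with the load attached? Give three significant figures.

The wiper splits the pot into (1−α)R = 5.940 kΩ above and αR = 6.060 kΩ below.
Lower section ‖ load = 5.590 kΩ.
V_wiper = 21.5 × 5.590/(5.940 + 5.590) = 10.4 V.

V ≈ 10.4 V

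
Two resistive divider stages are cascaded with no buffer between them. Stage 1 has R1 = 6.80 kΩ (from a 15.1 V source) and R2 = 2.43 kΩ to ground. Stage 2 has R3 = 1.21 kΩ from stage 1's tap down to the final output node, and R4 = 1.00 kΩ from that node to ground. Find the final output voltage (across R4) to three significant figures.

Stage 2 presents R3+R4 = 2.210 kΩ as a load on stage 1's tap.
Stage 1's lower leg becomes R2‖(R3+R4) = 1.157 kΩ, so V_mid = 15.1 × 1.157/7.957 = 2.196 V.
Stage 2 is itself unloaded: V_out = V_mid × R4/(R3+R4) = 2.196 × 1.00/2.210 = 0.994 V.

V_out ≈ 0.994 V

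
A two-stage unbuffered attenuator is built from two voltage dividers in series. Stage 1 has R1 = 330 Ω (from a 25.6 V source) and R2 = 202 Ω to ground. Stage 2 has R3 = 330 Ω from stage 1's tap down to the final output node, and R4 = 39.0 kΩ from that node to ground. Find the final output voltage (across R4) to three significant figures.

Stage 2 presents R3+R4 = 39330 Ω as a load on stage 1's tap.
Stage 1's lower leg becomes R2‖(R3+R4) = 201.0 Ω, so V_mid = 25.6 × 201.0/531.0 = 9.689 V.
Stage 2 is itself unloaded: V_out = V_mid × R4/(R3+R4) = 9.689 × 39000/39330 = 9.61 V.

V_out ≈ 9.61 V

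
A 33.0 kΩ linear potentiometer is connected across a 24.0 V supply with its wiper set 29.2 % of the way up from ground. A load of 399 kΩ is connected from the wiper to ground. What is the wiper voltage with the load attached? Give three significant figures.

The wiper splits the pot into (1−α)R = 23.36 kΩ above and αR = 9.636 kΩ below.
Lower section ‖ load = 9.409 kΩ.
V_wiper = 24.0 × 9.409/(23.36 + 9.409) = 6.89 V.

V ≈ 6.89 V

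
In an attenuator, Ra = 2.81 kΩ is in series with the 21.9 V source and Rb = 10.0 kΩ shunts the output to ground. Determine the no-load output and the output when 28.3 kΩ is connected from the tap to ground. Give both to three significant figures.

Open-circuit: V = 21.9 × 10.0/(2.81 + 10.0) = 17.1 V.
With the load, Rb becomes Rb‖R_L = 7.389 kΩ, so V = 21.9 × 7.389/10.20 = 15.9 V.

Unloaded: 17.1 V; loaded: 15.9 V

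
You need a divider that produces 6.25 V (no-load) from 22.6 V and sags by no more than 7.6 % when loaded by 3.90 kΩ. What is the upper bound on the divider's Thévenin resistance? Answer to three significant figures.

Loading drop = R_th/(R_th + R_L) ≤ 0.0760, so R_th ≤ R_L · ε/(1−ε) = 3.90 kΩ × 0.0760/0.9240 = 321 Ω.
(Any R1, R2 with R2/(R1+R2) = 0.277 and R1‖R2 ≤ 321 Ω will meet the spec.)

R_th ≤ 321 Ω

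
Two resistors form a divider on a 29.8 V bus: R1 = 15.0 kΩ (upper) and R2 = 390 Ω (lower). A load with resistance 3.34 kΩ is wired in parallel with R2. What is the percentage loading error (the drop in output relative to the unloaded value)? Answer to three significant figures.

10.2 %

Unloaded V = 29.8 × 390/15390 = 0.75517 V.
Loaded: R2‖R_L = 349.2 Ω, giving V = 29.8 × 349.2/15350 = 0.67800 V.
Drop = (0.75517 − 0.67800) / 0.75517 = 10.2 %.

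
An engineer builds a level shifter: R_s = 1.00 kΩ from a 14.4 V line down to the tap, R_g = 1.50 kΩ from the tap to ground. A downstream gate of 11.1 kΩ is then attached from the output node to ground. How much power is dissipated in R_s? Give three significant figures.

Total resistance from the source is R_s + (R_g‖R_L) = 2.321 kΩ, so I = 14.4/2.321 kΩ = 6.203 mA.
P = I²·R_s = (6.203 mA)² × 1.00 kΩ = 38.5 mW.

P ≈ 38.5 mW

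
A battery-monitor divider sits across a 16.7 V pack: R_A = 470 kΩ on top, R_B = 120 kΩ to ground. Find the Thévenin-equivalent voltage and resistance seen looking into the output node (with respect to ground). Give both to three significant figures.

V_th = 3.40 V, R_th = 95.6 kΩ

V_th is the open-circuit tap voltage: 16.7 × 120/(470 + 120) = 3.40 V.
With the supply zeroed, R_A and R_B appear in parallel from the tap: R_th = R_A‖R_B = (470 × 120)/590.0 = 95.6 kΩ.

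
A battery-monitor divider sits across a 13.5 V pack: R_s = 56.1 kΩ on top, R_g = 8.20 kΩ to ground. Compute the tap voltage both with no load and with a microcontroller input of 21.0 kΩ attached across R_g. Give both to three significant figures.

Unloaded: 1.72 V; loaded: 1.28 V

Open-circuit: V = 13.5 × 8.20/(56.1 + 8.20) = 1.72 V.
With the load, R_g becomes R_g‖R_L = 5.897 kΩ, so V = 13.5 × 5.897/62.00 = 1.28 V.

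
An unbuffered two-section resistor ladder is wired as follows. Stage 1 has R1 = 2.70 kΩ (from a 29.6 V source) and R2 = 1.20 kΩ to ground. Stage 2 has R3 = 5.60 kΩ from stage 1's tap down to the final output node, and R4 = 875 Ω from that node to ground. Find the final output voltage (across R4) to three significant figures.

V_out ≈ 1.09 V

Stage 2 presents R3+R4 = 6475 Ω as a load on stage 1's tap.
Stage 1's lower leg becomes R2‖(R3+R4) = 1012 Ω, so V_mid = 29.6 × 1012/3712 = 8.072 V.
Stage 2 is itself unloaded: V_out = V_mid × R4/(R3+R4) = 8.072 × 875/6475 = 1.09 V.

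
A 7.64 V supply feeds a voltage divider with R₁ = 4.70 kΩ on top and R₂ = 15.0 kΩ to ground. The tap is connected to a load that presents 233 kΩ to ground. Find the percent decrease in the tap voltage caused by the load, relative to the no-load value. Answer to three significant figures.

The divider's output (Thévenin) resistance is R₁‖R₂ = 3.579 kΩ.
Fractional drop under load = R_th/(R_th + R_L) = 3.579 / (3.579 + 233) = 0.01513.
So the output falls by 1.51 %.

1.51 %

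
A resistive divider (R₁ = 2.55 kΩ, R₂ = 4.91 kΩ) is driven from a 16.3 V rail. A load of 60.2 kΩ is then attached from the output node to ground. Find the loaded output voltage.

V_out ≈ 10.4 V

The load sits in parallel with R₂: R₂‖R_L = (4.91 × 60.2) / (4.91 + 60.2) = 4.540 kΩ.
V_out = 16.3 × 4.540 / (2.55 + 4.540) = 16.3 × 4.540/7.090 = 10.4 V.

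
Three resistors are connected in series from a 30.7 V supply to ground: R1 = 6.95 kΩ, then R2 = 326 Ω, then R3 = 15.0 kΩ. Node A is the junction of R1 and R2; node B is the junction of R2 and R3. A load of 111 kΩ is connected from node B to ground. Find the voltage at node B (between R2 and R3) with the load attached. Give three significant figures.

V ≈ 19.8 V

At node B, R3 is in parallel with the load: R3‖R_L = 13210 Ω.
Below node A the resistance is R2 + (R3‖R_L) = 13540 Ω, so V_A = 30.7 × 13540/20490 = 20.29 V.
Then V_B = V_A × (R3‖R_L)/(R2 + R3‖R_L) = 20.29 × 13210/13540 = 19.8 V.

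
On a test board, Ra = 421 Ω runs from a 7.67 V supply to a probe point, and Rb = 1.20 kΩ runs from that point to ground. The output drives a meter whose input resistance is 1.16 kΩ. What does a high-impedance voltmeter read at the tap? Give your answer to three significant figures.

The load sits in parallel with Rb: Rb‖R_L = (1200 × 1160) / (1200 + 1160) = 589.8 Ω.
V_out = 7.67 × 589.8 / (421 + 589.8) = 7.67 × 589.8/1011 = 4.48 V.

V_out ≈ 4.48 V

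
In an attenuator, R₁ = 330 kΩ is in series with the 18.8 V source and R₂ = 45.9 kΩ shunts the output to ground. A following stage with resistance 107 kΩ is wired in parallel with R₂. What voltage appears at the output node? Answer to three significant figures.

The load sits in parallel with R₂: R₂‖R_L = (45.9 × 107) / (45.9 + 107) = 32.12 kΩ.
V_out = 18.8 × 32.12 / (330 + 32.12) = 18.8 × 32.12/362.1 = 1.67 V.

V_out ≈ 1.67 V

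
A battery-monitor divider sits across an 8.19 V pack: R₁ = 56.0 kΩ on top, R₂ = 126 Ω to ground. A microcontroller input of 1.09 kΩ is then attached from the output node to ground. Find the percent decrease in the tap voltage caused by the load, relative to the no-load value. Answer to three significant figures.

10.3 %

Unloaded V = 8.19 × 126/56130 = 0.018386 V.
Loaded: R₂‖R_L = 112.9 Ω, giving V = 8.19 × 112.9/56110 = 0.016485 V.
Drop = (0.018386 − 0.016485) / 0.018386 = 10.3 %.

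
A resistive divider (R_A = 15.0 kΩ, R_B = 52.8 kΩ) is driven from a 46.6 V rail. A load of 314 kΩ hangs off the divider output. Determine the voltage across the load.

V_out ≈ 35.0 V

The load sits in parallel with R_B: R_B‖R_L = (52.8 × 314) / (52.8 + 314) = 45.20 kΩ.
V_out = 46.6 × 45.20 / (15.0 + 45.20) = 46.6 × 45.20/60.20 = 35.0 V.
(Unloaded it would have been 36.3 V.)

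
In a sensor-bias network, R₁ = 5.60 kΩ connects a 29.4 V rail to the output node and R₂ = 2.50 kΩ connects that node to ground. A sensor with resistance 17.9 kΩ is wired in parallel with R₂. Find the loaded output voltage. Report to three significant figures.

The load sits in parallel with R₂: R₂‖R_L = (2.50 × 17.9) / (2.50 + 17.9) = 2.194 kΩ.
V_out = 29.4 × 2.194 / (5.60 + 2.194) = 29.4 × 2.194/7.794 = 8.28 V.
(Unloaded it would have been 9.07 V.)

V_out ≈ 8.28 V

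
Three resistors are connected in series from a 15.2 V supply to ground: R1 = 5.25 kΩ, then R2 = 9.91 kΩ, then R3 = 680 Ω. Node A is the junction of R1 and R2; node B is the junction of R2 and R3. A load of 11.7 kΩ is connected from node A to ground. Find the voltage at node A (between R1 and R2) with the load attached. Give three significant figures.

V ≈ 7.82 V

Below node A the series string R2+R3 = 10590 Ω sits in parallel with the 11700 Ω load: 5559 Ω.
V_A = 15.2 × 5559/(5250 + 5559) = 7.82 V.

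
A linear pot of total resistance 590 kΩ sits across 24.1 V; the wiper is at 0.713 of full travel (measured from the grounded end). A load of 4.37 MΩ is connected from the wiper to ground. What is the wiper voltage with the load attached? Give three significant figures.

The wiper splits the pot into (1−α)R = 169.3 kΩ above and αR = 420.7 kΩ below.
Lower section ‖ load = 383.7 kΩ.
V_wiper = 24.1 × 383.7/(169.3 + 383.7) = 16.7 V.

V ≈ 16.7 V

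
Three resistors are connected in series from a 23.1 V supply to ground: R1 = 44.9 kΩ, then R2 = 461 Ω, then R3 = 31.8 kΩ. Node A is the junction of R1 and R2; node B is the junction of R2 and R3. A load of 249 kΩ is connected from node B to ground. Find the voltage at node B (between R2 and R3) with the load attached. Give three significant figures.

At node B, R3 is in parallel with the load: R3‖R_L = 28200 Ω.
Below node A the resistance is R2 + (R3‖R_L) = 28660 Ω, so V_A = 23.1 × 28660/73560 = 9.000 V.
Then V_B = V_A × (R3‖R_L)/(R2 + R3‖R_L) = 9.000 × 28200/28660 = 8.86 V.

V ≈ 8.86 V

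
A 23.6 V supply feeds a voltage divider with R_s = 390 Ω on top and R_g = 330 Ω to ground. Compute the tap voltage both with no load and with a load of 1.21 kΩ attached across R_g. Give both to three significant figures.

Open-circuit: V = 23.6 × 330/(390 + 330) = 10.8 V.
With the load, R_g becomes R_g‖R_L = 259.3 Ω, so V = 23.6 × 259.3/649.3 = 9.42 V.

Unloaded: 10.8 V; loaded: 9.42 V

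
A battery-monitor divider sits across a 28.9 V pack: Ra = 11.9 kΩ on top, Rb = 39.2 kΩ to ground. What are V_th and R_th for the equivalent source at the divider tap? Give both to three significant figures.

V_th is the open-circuit tap voltage: 28.9 × 39.2/(11.9 + 39.2) = 22.2 V.
With the supply zeroed, Ra and Rb appear in parallel from the tap: R_th = Ra‖Rb = (11.9 × 39.2)/51.10 = 9.13 kΩ.

V_th = 22.2 V, R_th = 9.13 kΩ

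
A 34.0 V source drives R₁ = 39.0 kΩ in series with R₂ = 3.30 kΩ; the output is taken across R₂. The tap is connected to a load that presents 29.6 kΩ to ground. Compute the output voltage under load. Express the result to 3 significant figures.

V_out ≈ 2.41 V

The load sits in parallel with R₂: R₂‖R_L = (3.30 × 29.6) / (3.30 + 29.6) = 2.969 kΩ.
V_out = 34.0 × 2.969 / (39.0 + 2.969) = 34.0 × 2.969/41.97 = 2.41 V.
(Unloaded it would have been 2.65 V.)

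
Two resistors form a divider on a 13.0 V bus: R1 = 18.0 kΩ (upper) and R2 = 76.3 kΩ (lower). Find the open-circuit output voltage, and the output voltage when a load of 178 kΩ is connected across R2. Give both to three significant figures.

Unloaded: 10.5 V; loaded: 9.72 V

Open-circuit: V = 13.0 × 76.3/(18.0 + 76.3) = 10.5 V.
With the load, R2 becomes R2‖R_L = 53.41 kΩ, so V = 13.0 × 53.41/71.41 = 9.72 V.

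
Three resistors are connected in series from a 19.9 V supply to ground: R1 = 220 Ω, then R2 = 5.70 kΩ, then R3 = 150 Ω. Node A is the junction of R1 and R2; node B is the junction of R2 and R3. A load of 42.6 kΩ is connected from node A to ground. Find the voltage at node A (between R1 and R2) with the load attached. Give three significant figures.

V ≈ 19.1 V

Below node A the series string R2+R3 = 5850 Ω sits in parallel with the 42600 Ω load: 5144 Ω.
V_A = 19.9 × 5144/(220 + 5144) = 19.1 V.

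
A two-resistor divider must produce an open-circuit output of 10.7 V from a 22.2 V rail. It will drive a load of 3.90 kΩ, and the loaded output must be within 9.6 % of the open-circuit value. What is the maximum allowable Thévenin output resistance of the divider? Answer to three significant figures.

R_th ≤ 414 Ω

Loading drop = R_th/(R_th + R_L) ≤ 0.0960, so R_th ≤ R_L · ε/(1−ε) = 3.90 kΩ × 0.0960/0.9040 = 414 Ω.
(Any R1, R2 with R2/(R1+R2) = 0.482 and R1‖R2 ≤ 414 Ω will meet the spec.)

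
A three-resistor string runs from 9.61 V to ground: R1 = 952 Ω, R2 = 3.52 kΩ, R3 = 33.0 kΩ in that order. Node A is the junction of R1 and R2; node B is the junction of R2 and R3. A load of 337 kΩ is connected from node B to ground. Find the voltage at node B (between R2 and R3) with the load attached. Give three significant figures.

At node B, R3 is in parallel with the load: R3‖R_L = 30060 Ω.
Below node A the resistance is R2 + (R3‖R_L) = 33580 Ω, so V_A = 9.61 × 33580/34530 = 9.345 V.
Then V_B = V_A × (R3‖R_L)/(R2 + R3‖R_L) = 9.345 × 30060/33580 = 8.37 V.

V ≈ 8.37 V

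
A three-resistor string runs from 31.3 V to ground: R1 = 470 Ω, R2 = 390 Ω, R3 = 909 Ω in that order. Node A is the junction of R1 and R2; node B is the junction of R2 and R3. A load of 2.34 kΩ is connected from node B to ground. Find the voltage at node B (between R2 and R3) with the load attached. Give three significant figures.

At node B, R3 is in parallel with the load: R3‖R_L = 654.7 Ω.
Below node A the resistance is R2 + (R3‖R_L) = 1045 Ω, so V_A = 31.3 × 1045/1515 = 21.59 V.
Then V_B = V_A × (R3‖R_L)/(R2 + R3‖R_L) = 21.59 × 654.7/1045 = 13.5 V.

V ≈ 13.5 V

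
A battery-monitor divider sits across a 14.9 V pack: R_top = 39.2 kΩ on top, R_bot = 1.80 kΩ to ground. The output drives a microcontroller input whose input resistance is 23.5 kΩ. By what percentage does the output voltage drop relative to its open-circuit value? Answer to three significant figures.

The divider's output (Thévenin) resistance is R_top‖R_bot = 1.721 kΩ.
Fractional drop under load = R_th/(R_th + R_L) = 1.721 / (1.721 + 23.5) = 0.06824.
So the output falls by 6.82 %.

6.82 %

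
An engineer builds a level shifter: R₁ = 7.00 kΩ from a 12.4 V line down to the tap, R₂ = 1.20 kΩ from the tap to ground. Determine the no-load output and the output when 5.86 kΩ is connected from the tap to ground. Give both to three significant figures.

Open-circuit: V = 12.4 × 1.20/(7.00 + 1.20) = 1.81 V.
With the load, R₂ becomes R₂‖R_L = 0.9960 kΩ, so V = 12.4 × 0.9960/7.996 = 1.54 V.

Unloaded: 1.81 V; loaded: 1.54 V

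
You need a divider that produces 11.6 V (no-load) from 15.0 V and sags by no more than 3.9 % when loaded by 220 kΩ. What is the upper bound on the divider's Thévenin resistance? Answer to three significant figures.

Loading drop = R_th/(R_th + R_L) ≤ 0.0390, so R_th ≤ R_L · ε/(1−ε) = 220 kΩ × 0.0390/0.9610 = 8.93 kΩ.
(Any R1, R2 with R2/(R1+R2) = 0.773 and R1‖R2 ≤ 8.93 kΩ will meet the spec.)

R_th ≤ 8.93 kΩ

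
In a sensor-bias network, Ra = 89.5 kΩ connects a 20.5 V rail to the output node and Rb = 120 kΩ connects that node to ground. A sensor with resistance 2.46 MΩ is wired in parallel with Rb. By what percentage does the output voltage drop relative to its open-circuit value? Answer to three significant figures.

2.04 %

The divider's output (Thévenin) resistance is Ra‖Rb = 51.26 kΩ.
Fractional drop under load = R_th/(R_th + R_L) = 51.26 / (51.26 + 2460) = 0.02041.
So the output falls by 2.04 %.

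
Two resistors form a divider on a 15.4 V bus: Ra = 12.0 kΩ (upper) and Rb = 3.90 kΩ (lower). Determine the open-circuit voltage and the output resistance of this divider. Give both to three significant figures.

V_th is the open-circuit tap voltage: 15.4 × 3.90/(12.0 + 3.90) = 3.78 V.
With the supply zeroed, Ra and Rb appear in parallel from the tap: R_th = Ra‖Rb = (12.0 × 3.90)/15.90 = 2.94 kΩ.

V_th = 3.78 V, R_th = 2.94 kΩ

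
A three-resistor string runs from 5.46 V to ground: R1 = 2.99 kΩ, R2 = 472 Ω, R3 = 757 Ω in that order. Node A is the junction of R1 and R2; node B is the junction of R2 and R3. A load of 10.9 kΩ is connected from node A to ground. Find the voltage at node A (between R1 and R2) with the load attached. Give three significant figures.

Below node A the series string R2+R3 = 1229 Ω sits in parallel with the 10900 Ω load: 1104 Ω.
V_A = 5.46 × 1104/(2990 + 1104) = 1.47 V.

V ≈ 1.47 V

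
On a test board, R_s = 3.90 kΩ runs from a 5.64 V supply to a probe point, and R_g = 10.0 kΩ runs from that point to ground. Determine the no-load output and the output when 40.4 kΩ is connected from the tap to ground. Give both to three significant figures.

Open-circuit: V = 5.64 × 10.0/(3.90 + 10.0) = 4.06 V.
With the load, R_g becomes R_g‖R_L = 8.016 kΩ, so V = 5.64 × 8.016/11.92 = 3.79 V.

Unloaded: 4.06 V; loaded: 3.79 V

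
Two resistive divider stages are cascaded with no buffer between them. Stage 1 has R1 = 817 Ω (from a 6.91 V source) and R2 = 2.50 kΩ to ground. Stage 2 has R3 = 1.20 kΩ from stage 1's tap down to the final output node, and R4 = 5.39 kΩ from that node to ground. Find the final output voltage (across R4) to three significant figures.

V_out ≈ 3.90 V

Stage 2 presents R3+R4 = 6590 Ω as a load on stage 1's tap.
Stage 1's lower leg becomes R2‖(R3+R4) = 1812 Ω, so V_mid = 6.91 × 1812/2629 = 4.763 V.
Stage 2 is itself unloaded: V_out = V_mid × R4/(R3+R4) = 4.763 × 5390/6590 = 3.90 V.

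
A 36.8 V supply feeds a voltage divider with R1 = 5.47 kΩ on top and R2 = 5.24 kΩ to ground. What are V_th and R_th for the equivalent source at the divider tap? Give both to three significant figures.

V_th = 18.0 V, R_th = 2.68 kΩ

V_th is the open-circuit tap voltage: 36.8 × 5.24/(5.47 + 5.24) = 18.0 V.
With the supply zeroed, R1 and R2 appear in parallel from the tap: R_th = R1‖R2 = (5.47 × 5.24)/10.71 = 2.68 kΩ.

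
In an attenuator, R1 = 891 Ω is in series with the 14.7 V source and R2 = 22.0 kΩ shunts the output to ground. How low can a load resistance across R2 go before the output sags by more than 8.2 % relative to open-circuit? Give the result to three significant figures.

R_L(min) ≈ 9.59 kΩ

Output resistance R_th = R1‖R2 = (891 × 22000)/22890 = 856.3 Ω.
The fractional drop is R_th/(R_th + R_L); requiring this ≤ 0.0820 gives R_L ≥ R_th(1/0.0820 − 1) = 856.3 × 11.20 = 9.59 kΩ.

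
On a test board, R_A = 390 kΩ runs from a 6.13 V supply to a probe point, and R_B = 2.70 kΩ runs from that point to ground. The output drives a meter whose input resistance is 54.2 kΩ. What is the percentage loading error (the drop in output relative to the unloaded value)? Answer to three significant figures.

The divider's output (Thévenin) resistance is R_A‖R_B = 2.681 kΩ.
Fractional drop under load = R_th/(R_th + R_L) = 2.681 / (2.681 + 54.2) = 0.04714.
So the output falls by 4.71 %.

4.71 %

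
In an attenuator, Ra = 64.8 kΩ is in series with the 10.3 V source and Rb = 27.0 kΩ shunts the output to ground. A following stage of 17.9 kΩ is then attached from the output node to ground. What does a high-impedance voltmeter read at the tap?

The load sits in parallel with Rb: Rb‖R_L = (27.0 × 17.9) / (27.0 + 17.9) = 10.76 kΩ.
V_out = 10.3 × 10.76 / (64.8 + 10.76) = 10.3 × 10.76/75.56 = 1.47 V.

V_out ≈ 1.47 V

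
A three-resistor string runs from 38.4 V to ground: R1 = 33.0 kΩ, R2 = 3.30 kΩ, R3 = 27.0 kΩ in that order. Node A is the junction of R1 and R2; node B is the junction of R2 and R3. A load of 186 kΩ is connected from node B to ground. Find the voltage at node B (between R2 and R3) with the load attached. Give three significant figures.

At node B, R3 is in parallel with the load: R3‖R_L = 23.58 kΩ.
Below node A the resistance is R2 + (R3‖R_L) = 26.88 kΩ, so V_A = 38.4 × 26.88/59.88 = 17.24 V.
Then V_B = V_A × (R3‖R_L)/(R2 + R3‖R_L) = 17.24 × 23.58/26.88 = 15.1 V.

V ≈ 15.1 V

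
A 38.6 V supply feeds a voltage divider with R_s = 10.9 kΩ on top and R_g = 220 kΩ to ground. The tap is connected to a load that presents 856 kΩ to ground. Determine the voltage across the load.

The load sits in parallel with R_g: R_g‖R_L = (220 × 856) / (220 + 856) = 175.0 kΩ.
V_out = 38.6 × 175.0 / (10.9 + 175.0) = 38.6 × 175.0/185.9 = 36.3 V.
(Unloaded it would have been 36.8 V.)

V_out ≈ 36.3 V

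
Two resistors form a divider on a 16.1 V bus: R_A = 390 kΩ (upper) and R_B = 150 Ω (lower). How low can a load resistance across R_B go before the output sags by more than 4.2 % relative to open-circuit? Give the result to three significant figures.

Output resistance R_th = R_A‖R_B = (390000 × 150)/390200 = 149.9 Ω.
The fractional drop is R_th/(R_th + R_L); requiring this ≤ 0.0420 gives R_L ≥ R_th(1/0.0420 − 1) = 149.9 × 22.81 = 3.42 kΩ.

R_L(min) ≈ 3.42 kΩ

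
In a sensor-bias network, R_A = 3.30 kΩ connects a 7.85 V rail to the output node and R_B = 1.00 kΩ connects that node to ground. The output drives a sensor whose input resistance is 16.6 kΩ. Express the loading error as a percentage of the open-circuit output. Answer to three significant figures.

The divider's output (Thévenin) resistance is R_A‖R_B = 0.7674 kΩ.
Fractional drop under load = R_th/(R_th + R_L) = 0.7674 / (0.7674 + 16.6) = 0.04419.
So the output falls by 4.42 %.

4.42 %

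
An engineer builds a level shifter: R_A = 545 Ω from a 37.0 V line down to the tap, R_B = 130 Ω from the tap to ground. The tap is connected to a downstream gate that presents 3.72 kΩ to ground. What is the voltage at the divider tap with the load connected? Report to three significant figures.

V_out ≈ 6.93 V

The load sits in parallel with R_B: R_B‖R_L = (130 × 3720) / (130 + 3720) = 125.6 Ω.
V_out = 37.0 × 125.6 / (545 + 125.6) = 37.0 × 125.6/670.6 = 6.93 V.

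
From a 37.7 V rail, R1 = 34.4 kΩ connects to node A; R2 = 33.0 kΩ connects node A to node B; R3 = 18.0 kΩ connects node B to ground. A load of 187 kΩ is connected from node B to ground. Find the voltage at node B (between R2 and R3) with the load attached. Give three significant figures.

V ≈ 7.39 V

At node B, R3 is in parallel with the load: R3‖R_L = 16.42 kΩ.
Below node A the resistance is R2 + (R3‖R_L) = 49.42 kΩ, so V_A = 37.7 × 49.42/83.82 = 22.23 V.
Then V_B = V_A × (R3‖R_L)/(R2 + R3‖R_L) = 22.23 × 16.42/49.42 = 7.39 V.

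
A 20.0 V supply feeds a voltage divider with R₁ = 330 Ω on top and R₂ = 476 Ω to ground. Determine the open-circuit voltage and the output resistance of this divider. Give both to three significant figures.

V_th = 11.8 V, R_th = 195 Ω

V_th is the open-circuit tap voltage: 20.0 × 476/(330 + 476) = 11.8 V.
With the supply zeroed, R₁ and R₂ appear in parallel from the tap: R_th = R₁‖R₂ = (330 × 476)/806.0 = 195 Ω.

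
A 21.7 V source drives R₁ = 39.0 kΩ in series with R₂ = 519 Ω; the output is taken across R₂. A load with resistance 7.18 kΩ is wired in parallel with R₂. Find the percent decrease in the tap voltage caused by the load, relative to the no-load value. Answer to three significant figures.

6.66 %

The divider's output (Thévenin) resistance is R₁‖R₂ = 512.2 Ω.
Fractional drop under load = R_th/(R_th + R_L) = 512.2 / (512.2 + 7180) = 0.06658.
So the output falls by 6.66 %.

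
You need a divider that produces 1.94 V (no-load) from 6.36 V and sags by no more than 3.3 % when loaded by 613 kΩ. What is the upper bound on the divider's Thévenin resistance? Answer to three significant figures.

Loading drop = R_th/(R_th + R_L) ≤ 0.0330, so R_th ≤ R_L · ε/(1−ε) = 613 kΩ × 0.0330/0.9670 = 20.9 kΩ.

R_th ≤ 20.9 kΩ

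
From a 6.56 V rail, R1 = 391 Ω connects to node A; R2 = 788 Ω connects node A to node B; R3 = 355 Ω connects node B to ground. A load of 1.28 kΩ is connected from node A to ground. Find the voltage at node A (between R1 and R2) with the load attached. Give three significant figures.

V ≈ 3.98 V

Below node A the series string R2+R3 = 1143 Ω sits in parallel with the 1280 Ω load: 603.8 Ω.
V_A = 6.56 × 603.8/(391 + 603.8) = 3.98 V.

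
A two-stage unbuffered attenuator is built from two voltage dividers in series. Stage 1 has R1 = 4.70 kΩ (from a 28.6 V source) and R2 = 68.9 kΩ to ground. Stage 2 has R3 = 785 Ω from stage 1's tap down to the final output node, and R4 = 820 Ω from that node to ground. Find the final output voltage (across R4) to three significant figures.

Stage 2 presents R3+R4 = 1605 Ω as a load on stage 1's tap.
Stage 1's lower leg becomes R2‖(R3+R4) = 1568 Ω, so V_mid = 28.6 × 1568/6268 = 7.156 V.
Stage 2 is itself unloaded: V_out = V_mid × R4/(R3+R4) = 7.156 × 820/1605 = 3.66 V.

V_out ≈ 3.66 V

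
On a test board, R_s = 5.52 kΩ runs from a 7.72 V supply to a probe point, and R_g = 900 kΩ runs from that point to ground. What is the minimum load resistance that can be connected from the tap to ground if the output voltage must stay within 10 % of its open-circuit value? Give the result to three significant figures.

R_L(min) ≈ 49.4 kΩ

Output resistance R_th = R_s‖R_g = (5.52 × 900)/905.5 = 5.486 kΩ.
The fractional drop is R_th/(R_th + R_L); requiring this ≤ 0.100 gives R_L ≥ R_th(1/0.100 − 1) = 5.486 × 9.000 = 49.4 kΩ.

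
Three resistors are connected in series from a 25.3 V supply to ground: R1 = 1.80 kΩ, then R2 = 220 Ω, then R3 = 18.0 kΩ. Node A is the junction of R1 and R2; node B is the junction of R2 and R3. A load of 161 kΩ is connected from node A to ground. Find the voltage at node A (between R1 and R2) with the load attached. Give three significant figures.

Below node A the series string R2+R3 = 18220 Ω sits in parallel with the 161000 Ω load: 16370 Ω.
V_A = 25.3 × 16370/(1800 + 16370) = 22.8 V.

V ≈ 22.8 V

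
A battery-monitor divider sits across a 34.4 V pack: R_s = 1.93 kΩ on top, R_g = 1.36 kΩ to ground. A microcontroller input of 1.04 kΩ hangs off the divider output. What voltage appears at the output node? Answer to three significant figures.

V_out ≈ 8.05 V

The load sits in parallel with R_g: R_g‖R_L = (1.36 × 1.04) / (1.36 + 1.04) = 0.5893 kΩ.
V_out = 34.4 × 0.5893 / (1.93 + 0.5893) = 34.4 × 0.5893/2.519 = 8.05 V.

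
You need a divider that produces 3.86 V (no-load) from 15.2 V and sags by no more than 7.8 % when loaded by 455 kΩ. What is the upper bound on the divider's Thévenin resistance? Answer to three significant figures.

Loading drop = R_th/(R_th + R_L) ≤ 0.0780, so R_th ≤ R_L · ε/(1−ε) = 455 kΩ × 0.0780/0.9220 = 38.5 kΩ.

R_th ≤ 38.5 kΩ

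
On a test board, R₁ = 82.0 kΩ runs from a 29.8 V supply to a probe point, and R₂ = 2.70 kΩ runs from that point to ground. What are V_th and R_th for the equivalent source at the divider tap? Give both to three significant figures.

V_th is the open-circuit tap voltage: 29.8 × 2.70/(82.0 + 2.70) = 0.950 V.
With the supply zeroed, R₁ and R₂ appear in parallel from the tap: R_th = R₁‖R₂ = (82.0 × 2.70)/84.70 = 2.61 kΩ.

V_th = 0.950 V, R_th = 2.61 kΩ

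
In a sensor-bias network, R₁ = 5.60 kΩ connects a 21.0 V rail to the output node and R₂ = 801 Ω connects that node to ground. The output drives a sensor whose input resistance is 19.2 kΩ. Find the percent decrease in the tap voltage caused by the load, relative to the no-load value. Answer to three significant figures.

The divider's output (Thévenin) resistance is R₁‖R₂ = 700.8 Ω.
Fractional drop under load = R_th/(R_th + R_L) = 700.8 / (700.8 + 19200) = 0.03521.
So the output falls by 3.52 %.

3.52 %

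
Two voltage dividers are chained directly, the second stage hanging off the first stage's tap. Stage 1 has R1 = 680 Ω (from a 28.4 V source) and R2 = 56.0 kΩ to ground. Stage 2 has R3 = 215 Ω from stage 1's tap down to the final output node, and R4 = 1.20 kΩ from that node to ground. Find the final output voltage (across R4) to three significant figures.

V_out ≈ 16.1 V

Stage 2 presents R3+R4 = 1415 Ω as a load on stage 1's tap.
Stage 1's lower leg becomes R2‖(R3+R4) = 1380 Ω, so V_mid = 28.4 × 1380/2060 = 19.03 V.
Stage 2 is itself unloaded: V_out = V_mid × R4/(R3+R4) = 19.03 × 1200/1415 = 16.1 V.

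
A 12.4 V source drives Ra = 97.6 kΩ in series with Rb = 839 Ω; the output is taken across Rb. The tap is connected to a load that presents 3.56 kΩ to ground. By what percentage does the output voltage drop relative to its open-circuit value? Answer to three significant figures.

18.9 %

The divider's output (Thévenin) resistance is Ra‖Rb = 831.8 Ω.
Fractional drop under load = R_th/(R_th + R_L) = 831.8 / (831.8 + 3560) = 0.1894.
So the output falls by 18.9 %.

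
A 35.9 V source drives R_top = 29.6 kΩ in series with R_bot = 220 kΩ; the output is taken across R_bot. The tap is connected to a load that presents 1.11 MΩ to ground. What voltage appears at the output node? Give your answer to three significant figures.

The load sits in parallel with R_bot: R_bot‖R_L = (220 × 1110) / (220 + 1110) = 183.6 kΩ.
V_out = 35.9 × 183.6 / (29.6 + 183.6) = 35.9 × 183.6/213.2 = 30.9 V.

V_out ≈ 30.9 V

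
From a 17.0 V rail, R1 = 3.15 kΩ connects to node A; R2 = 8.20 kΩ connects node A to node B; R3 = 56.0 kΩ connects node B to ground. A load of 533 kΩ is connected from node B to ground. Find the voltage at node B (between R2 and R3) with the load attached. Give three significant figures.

V ≈ 13.9 V

At node B, R3 is in parallel with the load: R3‖R_L = 50.68 kΩ.
Below node A the resistance is R2 + (R3‖R_L) = 58.88 kΩ, so V_A = 17.0 × 58.88/62.03 = 16.14 V.
Then V_B = V_A × (R3‖R_L)/(R2 + R3‖R_L) = 16.14 × 50.68/58.88 = 13.9 V.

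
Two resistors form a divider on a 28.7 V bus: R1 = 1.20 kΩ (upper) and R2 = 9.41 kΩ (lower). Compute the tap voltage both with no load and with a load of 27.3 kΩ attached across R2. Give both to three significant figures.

Open-circuit: V = 28.7 × 9.41/(1.20 + 9.41) = 25.5 V.
With the load, R2 becomes R2‖R_L = 6.998 kΩ, so V = 28.7 × 6.998/8.198 = 24.5 V.

Unloaded: 25.5 V; loaded: 24.5 V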